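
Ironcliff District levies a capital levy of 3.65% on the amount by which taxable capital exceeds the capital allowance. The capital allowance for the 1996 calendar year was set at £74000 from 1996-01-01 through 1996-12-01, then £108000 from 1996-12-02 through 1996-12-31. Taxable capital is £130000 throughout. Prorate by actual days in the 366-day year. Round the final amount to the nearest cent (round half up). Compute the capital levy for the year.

1996-01-01 to 1996-12-01: 336 days, exemption £74000 → (£130000 − £74000) × 3.65% × 336/366 = £1876.4590
1996-12-02 to 1996-12-31: 30 days, exemption £108000 → (£130000 − £108000) × 3.65% × 30/366 = £65.8197
Total = £1942.2787

£1942.28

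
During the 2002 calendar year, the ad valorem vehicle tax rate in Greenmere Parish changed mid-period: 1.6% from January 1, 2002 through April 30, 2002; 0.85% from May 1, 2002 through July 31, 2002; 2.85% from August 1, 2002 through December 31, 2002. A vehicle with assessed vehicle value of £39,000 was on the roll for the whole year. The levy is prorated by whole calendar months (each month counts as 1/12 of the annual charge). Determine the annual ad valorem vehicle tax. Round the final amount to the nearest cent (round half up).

January 1 – April 30, 2002: 4 months at 1.6% → £39,000 × 1.6% × 4/12 = £208.0000
May 1 – July 31, 2002: 3 months at 0.85% → £39,000 × 0.85% × 3/12 = £82.8750
August 1 – December 31, 2002: 5 months at 2.85% → £39,000 × 2.85% × 5/12 = £463.1250
Total = £754.0000

£754.00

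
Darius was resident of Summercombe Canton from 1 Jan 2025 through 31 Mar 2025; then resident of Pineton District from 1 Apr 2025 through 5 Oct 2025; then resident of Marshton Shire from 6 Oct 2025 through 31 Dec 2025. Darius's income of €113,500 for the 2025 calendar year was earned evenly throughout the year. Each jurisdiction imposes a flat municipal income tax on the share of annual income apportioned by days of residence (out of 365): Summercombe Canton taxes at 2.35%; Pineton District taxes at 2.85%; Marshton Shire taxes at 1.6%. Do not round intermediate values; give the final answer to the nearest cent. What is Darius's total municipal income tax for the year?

€2,756.65

Summercombe Canton, 1 Jan – 31 Mar 2025: 90 days → €113,500 × 2.35% × 90/365 = €657.6781
Pineton District, 1 Apr – 5 Oct 2025: 188 days → €113,500 × 2.85% × 188/365 = €1,666.1178
Marshton Shire, 6 Oct – 31 Dec 2025: 87 days → €113,500 × 1.6% × 87/365 = €432.8548
Total = €2,756.6507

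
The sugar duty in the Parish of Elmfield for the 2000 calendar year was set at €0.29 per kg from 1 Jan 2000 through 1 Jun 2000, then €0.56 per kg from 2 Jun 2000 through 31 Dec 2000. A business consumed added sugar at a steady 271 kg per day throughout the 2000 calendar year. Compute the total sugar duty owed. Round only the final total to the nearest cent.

1 Jan – 1 Jun 2000: 153 days × 271 kg/day = 41,463 kg at €0.29/kg → €12,024.27
2 Jun – 31 Dec 2000: 213 days × 271 kg/day = 57,723 kg at €0.56/kg → €32,324.88

€44,349.15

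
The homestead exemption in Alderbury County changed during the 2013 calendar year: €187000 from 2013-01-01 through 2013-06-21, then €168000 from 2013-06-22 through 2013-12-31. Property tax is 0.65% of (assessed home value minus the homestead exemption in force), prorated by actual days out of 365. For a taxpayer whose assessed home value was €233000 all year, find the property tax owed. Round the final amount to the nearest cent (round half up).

€364.30

2013-01-01 to 2013-06-21: 172 days, exemption €187000 → (€233000 − €187000) × 0.65% × 172/365 = €140.8986
2013-06-22 to 2013-12-31: 193 days, exemption €168000 → (€233000 − €168000) × 0.65% × 193/365 = €223.4041
Total = €364.3027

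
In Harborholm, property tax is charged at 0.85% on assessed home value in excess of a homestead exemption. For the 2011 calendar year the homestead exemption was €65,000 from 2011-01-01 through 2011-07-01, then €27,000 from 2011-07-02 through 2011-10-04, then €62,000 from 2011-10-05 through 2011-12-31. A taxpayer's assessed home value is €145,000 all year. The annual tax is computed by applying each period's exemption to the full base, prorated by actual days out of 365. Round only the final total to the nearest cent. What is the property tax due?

2011-01-01 to 2011-07-01: 182 days, exemption €65,000 → (€145,000 − €65,000) × 0.85% × 182/365 = €339.0685
2011-07-02 to 2011-10-04: 95 days, exemption €27,000 → (€145,000 − €27,000) × 0.85% × 95/365 = €261.0548
2011-10-05 to 2011-12-31: 88 days, exemption €62,000 → (€145,000 − €62,000) × 0.85% × 88/365 = €170.0932
Total = €770.2164

€770.22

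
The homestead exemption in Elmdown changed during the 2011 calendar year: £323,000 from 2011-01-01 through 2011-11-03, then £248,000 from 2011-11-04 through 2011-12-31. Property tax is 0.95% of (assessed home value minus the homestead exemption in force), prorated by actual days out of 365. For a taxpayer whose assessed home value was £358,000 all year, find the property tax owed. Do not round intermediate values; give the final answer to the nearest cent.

2011-01-01 to 2011-11-03: 307 days, exemption £323,000 → (£358,000 − £323,000) × 0.95% × 307/365 = £279.6644
2011-11-04 to 2011-12-31: 58 days, exemption £248,000 → (£358,000 − £248,000) × 0.95% × 58/365 = £166.0548
Total = £445.7192

£445.72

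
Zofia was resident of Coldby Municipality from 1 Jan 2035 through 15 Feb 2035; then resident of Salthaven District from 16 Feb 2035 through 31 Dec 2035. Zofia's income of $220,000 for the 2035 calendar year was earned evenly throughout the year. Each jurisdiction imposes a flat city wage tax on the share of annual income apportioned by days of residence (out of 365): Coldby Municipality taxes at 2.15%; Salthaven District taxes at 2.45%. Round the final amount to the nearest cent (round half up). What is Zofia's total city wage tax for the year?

Coldby Municipality, 1 Jan – 15 Feb 2035: 46 days → $220,000 × 2.15% × 46/365 = $596.1096
Salthaven District, 16 Feb – 31 Dec 2035: 319 days → $220,000 × 2.45% × 319/365 = $4,710.7123
Total = $5,306.8219

$5,306.82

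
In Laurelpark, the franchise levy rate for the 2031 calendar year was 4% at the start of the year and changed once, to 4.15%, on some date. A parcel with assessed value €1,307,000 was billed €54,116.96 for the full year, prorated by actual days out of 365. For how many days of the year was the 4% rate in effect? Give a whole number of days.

Let d = days at the first rate; then 365 − d days at the second rate.
€1,307,000 × [4%·d + 4.15%·(365−d)] / 365 = €54,116.96
Solving gives d = 23, so the new rate took effect on January 24, 2031.

23 days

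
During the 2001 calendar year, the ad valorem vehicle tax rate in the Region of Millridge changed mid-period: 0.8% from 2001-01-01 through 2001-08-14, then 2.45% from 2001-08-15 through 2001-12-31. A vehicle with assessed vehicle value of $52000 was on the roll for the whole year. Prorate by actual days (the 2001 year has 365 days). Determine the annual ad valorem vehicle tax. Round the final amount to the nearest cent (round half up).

$742.75

2001-01-01 to 2001-08-14: 226 days at 0.8% → $52000 × 0.8% × 226/365 = $257.5781
2001-08-15 to 2001-12-31: 139 days at 2.45% → $52000 × 2.45% × 139/365 = $485.1671
Total = $742.7452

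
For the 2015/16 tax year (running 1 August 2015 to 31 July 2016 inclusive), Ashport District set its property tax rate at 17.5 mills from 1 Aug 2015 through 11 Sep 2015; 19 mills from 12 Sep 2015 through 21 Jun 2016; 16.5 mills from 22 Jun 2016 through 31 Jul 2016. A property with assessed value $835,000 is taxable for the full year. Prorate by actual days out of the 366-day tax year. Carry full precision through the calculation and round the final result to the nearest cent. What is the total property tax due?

$15,493.13

1 Aug – 11 Sep 2015: 42 days at 17.5 mills → $835,000 × 1.75% × 42/366 = $1,676.8443
12 Sep 2015 – 21 Jun 2016: 284 days at 19 mills → $835,000 × 1.9% × 284/366 = $12,310.5464
22 Jun – 31 Jul 2016: 40 days at 16.5 mills → $835,000 × 1.65% × 40/366 = $1,505.7377
Total = $15,493.1284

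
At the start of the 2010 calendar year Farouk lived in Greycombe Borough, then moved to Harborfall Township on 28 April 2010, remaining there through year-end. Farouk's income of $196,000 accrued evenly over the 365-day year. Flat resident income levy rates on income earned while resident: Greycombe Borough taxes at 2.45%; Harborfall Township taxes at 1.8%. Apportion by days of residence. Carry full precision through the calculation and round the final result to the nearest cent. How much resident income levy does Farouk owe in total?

$3,936.38

Greycombe Borough, 1 January – 27 April 2010: 117 days → $196,000 × 2.45% × 117/365 = $1,539.2712
Harborfall Township, 28 April – 31 December 2010: 248 days → $196,000 × 1.8% × 248/365 = $2,397.1068
Total = $3,936.3781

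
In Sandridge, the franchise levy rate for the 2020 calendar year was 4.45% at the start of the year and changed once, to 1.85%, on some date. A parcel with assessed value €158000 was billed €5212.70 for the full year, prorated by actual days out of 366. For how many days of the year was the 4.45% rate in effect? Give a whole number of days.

204 days

Let d = days at the first rate; then 366 − d days at the second rate.
€158000 × [4.45%·d + 1.85%·(366−d)] / 366 = €5212.70
Solving gives d = 204, so the new rate took effect on 23 Jul 2020.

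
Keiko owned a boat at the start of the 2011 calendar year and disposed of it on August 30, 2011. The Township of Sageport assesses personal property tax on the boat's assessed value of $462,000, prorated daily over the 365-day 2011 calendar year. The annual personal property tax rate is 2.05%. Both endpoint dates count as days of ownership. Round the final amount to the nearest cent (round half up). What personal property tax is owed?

$6,279.40

Days held (January 1 – August 30, 2011): 242 out of 365
Tax = $462,000 × 2.05% × 242/365 = $6,279.4027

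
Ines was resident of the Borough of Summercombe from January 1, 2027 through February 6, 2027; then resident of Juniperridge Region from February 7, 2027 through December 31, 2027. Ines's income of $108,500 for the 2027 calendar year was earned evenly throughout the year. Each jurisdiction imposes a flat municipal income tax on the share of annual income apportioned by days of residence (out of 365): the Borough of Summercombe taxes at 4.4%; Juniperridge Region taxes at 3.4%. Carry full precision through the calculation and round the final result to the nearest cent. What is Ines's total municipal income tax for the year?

The Borough of Summercombe, January 1 – February 6, 2027: 37 days → $108,500 × 4.4% × 37/365 = $483.9397
Juniperridge Region, February 7 – December 31, 2027: 328 days → $108,500 × 3.4% × 328/365 = $3,315.0466
Total = $3,798.9863

$3,798.99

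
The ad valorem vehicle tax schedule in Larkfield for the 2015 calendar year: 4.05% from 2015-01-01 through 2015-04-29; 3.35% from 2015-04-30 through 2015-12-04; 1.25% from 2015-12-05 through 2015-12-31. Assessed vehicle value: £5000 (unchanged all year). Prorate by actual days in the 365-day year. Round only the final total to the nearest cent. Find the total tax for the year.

2015-01-01 to 2015-04-29: 119 days at 4.05% → £5000 × 4.05% × 119/365 = £66.0205
2015-04-30 to 2015-12-04: 219 days at 3.35% → £5000 × 3.35% × 219/365 = £100.5000
2015-12-05 to 2015-12-31: 27 days at 1.25% → £5000 × 1.25% × 27/365 = £4.6233
Total = £171.1438

£171.14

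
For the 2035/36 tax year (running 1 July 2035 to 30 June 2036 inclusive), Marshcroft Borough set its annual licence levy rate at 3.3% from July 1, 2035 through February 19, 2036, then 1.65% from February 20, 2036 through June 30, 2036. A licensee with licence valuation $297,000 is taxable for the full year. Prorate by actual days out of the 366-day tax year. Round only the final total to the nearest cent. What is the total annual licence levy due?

July 1, 2035 – February 19, 2036: 234 days at 3.3% → $297,000 × 3.3% × 234/366 = $6,266.2131
February 20 – June 30, 2036: 132 days at 1.65% → $297,000 × 1.65% × 132/366 = $1,767.3934
Total = $8,033.6066

$8,033.61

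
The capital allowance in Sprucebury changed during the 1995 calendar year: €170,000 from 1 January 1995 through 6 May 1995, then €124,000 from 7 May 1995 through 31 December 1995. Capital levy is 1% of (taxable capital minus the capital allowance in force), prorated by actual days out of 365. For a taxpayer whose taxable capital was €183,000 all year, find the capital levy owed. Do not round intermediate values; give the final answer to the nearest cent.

€431.21

1 January – 6 May 1995: 126 days, exemption €170,000 → (€183,000 − €170,000) × 1% × 126/365 = €44.8767
7 May – 31 December 1995: 239 days, exemption €124,000 → (€183,000 − €124,000) × 1% × 239/365 = €386.3288
Total = €431.2055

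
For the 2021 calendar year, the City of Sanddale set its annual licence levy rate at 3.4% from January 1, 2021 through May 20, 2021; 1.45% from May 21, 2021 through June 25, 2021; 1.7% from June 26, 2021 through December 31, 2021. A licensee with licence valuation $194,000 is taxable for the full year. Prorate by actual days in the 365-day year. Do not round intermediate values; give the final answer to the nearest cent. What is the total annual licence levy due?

January 1 – May 20, 2021: 140 days at 3.4% → $194,000 × 3.4% × 140/365 = $2,529.9726
May 21 – June 25, 2021: 36 days at 1.45% → $194,000 × 1.45% × 36/365 = $277.4466
June 26 – December 31, 2021: 189 days at 1.7% → $194,000 × 1.7% × 189/365 = $1,707.7315
Total = $4,515.1507

$4,515.15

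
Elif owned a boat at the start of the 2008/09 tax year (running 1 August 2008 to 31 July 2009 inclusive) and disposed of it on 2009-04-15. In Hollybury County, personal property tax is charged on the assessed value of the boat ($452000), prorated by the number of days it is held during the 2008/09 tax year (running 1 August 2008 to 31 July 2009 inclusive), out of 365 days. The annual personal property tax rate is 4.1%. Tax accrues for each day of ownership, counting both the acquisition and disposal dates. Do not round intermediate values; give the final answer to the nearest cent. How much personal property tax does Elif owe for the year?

Days held (2008-08-01 to 2009-04-15): 258 out of 365
Tax = $452000 × 4.1% × 258/365 = $13099.3315

$13099.33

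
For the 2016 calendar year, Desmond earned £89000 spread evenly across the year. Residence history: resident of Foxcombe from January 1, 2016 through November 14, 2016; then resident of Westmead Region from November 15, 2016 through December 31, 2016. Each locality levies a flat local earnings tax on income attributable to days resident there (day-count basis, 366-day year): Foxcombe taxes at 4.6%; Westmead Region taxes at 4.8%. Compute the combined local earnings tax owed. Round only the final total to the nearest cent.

Foxcombe, January 1 – November 14, 2016: 319 days → £89000 × 4.6% × 319/366 = £3568.2678
Westmead Region, November 15 – December 31, 2016: 47 days → £89000 × 4.8% × 47/366 = £548.5902
Total = £4116.8579

£4116.86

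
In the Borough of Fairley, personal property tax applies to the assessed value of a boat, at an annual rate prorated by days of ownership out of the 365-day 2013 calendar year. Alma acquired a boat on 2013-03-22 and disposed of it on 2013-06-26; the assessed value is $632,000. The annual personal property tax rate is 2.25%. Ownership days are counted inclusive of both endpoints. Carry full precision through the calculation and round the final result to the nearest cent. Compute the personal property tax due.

Days held (2013-03-22 to 2013-06-26): 97 out of 365
Tax = $632,000 × 2.25% × 97/365 = $3,779.0137

$3,779.01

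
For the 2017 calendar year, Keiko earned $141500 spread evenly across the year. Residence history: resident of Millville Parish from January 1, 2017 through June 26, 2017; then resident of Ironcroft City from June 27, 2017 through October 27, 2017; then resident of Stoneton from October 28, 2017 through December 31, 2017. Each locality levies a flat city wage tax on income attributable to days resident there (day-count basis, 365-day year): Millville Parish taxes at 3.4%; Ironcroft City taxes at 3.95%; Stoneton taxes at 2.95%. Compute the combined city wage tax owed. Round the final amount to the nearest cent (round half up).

$4959.87

Millville Parish, January 1 – June 26, 2017: 177 days → $141500 × 3.4% × 177/365 = $2333.0055
Ironcroft City, June 27 – October 27, 2017: 123 days → $141500 × 3.95% × 123/365 = $1883.5007
Stoneton, October 28 – December 31, 2017: 65 days → $141500 × 2.95% × 65/365 = $743.3596
Total = $4959.8658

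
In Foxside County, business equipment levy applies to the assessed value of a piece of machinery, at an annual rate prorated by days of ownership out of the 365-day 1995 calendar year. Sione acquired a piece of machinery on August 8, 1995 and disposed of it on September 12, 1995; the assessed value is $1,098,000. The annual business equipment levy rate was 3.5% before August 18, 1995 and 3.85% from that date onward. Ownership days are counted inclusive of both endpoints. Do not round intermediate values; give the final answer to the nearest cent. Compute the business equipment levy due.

$4,064.10

August 8 – August 17, 1995: 10 days at 3.5% → $1,098,000 × 3.5% × 10/365 = $1,052.8767
August 18 – September 12, 1995: 26 days at 3.85% → $1,098,000 × 3.85% × 26/365 = $3,011.2274
Total = $4,064.1041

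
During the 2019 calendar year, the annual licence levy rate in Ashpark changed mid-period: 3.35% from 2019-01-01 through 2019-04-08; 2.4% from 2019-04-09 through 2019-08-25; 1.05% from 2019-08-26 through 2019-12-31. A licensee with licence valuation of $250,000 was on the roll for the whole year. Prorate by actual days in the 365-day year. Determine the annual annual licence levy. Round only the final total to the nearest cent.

2019-01-01 to 2019-04-08: 98 days at 3.35% → $250,000 × 3.35% × 98/365 = $2,248.6301
2019-04-09 to 2019-08-25: 139 days at 2.4% → $250,000 × 2.4% × 139/365 = $2,284.9315
2019-08-26 to 2019-12-31: 128 days at 1.05% → $250,000 × 1.05% × 128/365 = $920.5479
Total = $5,454.1096

$5,454.11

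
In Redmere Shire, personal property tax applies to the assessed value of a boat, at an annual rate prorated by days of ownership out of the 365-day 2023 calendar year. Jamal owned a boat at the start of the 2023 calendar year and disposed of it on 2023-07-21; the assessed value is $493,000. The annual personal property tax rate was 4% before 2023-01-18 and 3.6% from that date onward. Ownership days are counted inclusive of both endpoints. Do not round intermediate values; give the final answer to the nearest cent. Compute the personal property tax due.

2023-01-01 to 2023-01-17: 17 days at 4% → $493,000 × 4% × 17/365 = $918.4658
2023-01-18 to 2023-07-21: 185 days at 3.6% → $493,000 × 3.6% × 185/365 = $8,995.5616
Total = $9,914.0274

$9,914.03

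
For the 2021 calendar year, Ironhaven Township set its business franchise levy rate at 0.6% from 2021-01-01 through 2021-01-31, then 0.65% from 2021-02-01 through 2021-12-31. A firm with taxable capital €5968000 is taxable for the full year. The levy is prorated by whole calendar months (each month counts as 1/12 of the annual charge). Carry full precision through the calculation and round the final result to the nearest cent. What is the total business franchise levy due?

2021-01-01 to 2021-01-31: 1 month at 0.6% → €5968000 × 0.6% × 1/12 = €2984.0000
2021-02-01 to 2021-12-31: 11 months at 0.65% → €5968000 × 0.65% × 11/12 = €35559.3333
Total = €38543.3333

€38543.33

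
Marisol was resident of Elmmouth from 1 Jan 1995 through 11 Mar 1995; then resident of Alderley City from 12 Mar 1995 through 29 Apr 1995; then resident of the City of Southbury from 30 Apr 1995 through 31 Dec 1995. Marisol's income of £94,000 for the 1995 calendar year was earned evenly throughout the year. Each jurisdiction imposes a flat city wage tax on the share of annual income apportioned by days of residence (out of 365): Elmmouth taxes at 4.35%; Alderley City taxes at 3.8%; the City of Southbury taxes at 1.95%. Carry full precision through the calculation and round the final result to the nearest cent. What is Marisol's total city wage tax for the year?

£2,499.11

Elmmouth, 1 Jan – 11 Mar 1995: 70 days → £94,000 × 4.35% × 70/365 = £784.1918
Alderley City, 12 Mar – 29 Apr 1995: 49 days → £94,000 × 3.8% × 49/365 = £479.5288
The City of Southbury, 30 Apr – 31 Dec 1995: 246 days → £94,000 × 1.95% × 246/365 = £1,235.3918
Total = £2,499.1123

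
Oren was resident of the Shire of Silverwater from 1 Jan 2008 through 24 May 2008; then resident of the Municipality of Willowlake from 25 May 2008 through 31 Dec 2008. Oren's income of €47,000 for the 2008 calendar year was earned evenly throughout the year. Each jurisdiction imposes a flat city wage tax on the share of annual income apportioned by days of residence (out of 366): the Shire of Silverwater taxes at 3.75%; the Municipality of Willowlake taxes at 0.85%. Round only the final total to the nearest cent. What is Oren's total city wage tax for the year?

€939.49

The Shire of Silverwater, 1 Jan – 24 May 2008: 145 days → €47,000 × 3.75% × 145/366 = €698.2582
The Municipality of Willowlake, 25 May – 31 Dec 2008: 221 days → €47,000 × 0.85% × 221/366 = €241.2281
Total = €939.4863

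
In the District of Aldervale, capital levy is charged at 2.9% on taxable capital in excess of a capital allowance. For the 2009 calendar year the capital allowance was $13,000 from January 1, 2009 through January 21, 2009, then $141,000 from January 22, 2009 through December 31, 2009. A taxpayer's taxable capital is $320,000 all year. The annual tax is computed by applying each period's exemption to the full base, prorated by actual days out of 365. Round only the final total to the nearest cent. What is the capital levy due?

$5,404.57

January 1 – January 21, 2009: 21 days, exemption $13,000 → ($320,000 − $13,000) × 2.9% × 21/365 = $512.2274
January 22 – December 31, 2009: 344 days, exemption $141,000 → ($320,000 − $141,000) × 2.9% × 344/365 = $4,892.3397
Total = $5,404.5671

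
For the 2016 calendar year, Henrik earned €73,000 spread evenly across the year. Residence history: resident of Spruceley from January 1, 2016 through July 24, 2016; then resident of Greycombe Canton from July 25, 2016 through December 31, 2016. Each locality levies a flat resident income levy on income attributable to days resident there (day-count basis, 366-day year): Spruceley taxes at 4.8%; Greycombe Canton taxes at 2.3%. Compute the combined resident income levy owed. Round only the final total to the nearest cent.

€2,706.19

Spruceley, January 1 – July 24, 2016: 206 days → €73,000 × 4.8% × 206/366 = €1,972.1967
Greycombe Canton, July 25 – December 31, 2016: 160 days → €73,000 × 2.3% × 160/366 = €733.9891
Total = €2,706.1858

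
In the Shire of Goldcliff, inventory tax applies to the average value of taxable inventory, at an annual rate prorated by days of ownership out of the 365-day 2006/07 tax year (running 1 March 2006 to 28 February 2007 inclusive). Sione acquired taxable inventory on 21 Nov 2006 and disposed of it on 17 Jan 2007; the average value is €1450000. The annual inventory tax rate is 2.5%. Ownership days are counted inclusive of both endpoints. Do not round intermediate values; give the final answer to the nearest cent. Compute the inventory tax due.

€5760.27

Days held (21 Nov 2006 – 17 Jan 2007): 58 out of 365
Tax = €1450000 × 2.5% × 58/365 = €5760.2740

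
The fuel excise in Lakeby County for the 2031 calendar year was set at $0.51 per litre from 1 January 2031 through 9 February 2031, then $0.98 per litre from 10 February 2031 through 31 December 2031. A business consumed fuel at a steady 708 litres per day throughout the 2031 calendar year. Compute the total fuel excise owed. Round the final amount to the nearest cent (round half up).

$239,941.20

1 January – 9 February 2031: 40 days × 708 litres/day = 28,320 litres at $0.51/litre → $14,443.20
10 February – 31 December 2031: 325 days × 708 litres/day = 230,100 litres at $0.98/litre → $225,498.00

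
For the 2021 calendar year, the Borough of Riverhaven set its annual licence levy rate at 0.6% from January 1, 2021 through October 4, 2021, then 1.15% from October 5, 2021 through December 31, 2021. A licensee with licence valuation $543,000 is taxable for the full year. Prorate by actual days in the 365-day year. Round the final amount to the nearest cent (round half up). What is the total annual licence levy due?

January 1 – October 4, 2021: 277 days at 0.6% → $543,000 × 0.6% × 277/365 = $2,472.5096
October 5 – December 31, 2021: 88 days at 1.15% → $543,000 × 1.15% × 88/365 = $1,505.5233
Total = $3,978.0329

$3,978.03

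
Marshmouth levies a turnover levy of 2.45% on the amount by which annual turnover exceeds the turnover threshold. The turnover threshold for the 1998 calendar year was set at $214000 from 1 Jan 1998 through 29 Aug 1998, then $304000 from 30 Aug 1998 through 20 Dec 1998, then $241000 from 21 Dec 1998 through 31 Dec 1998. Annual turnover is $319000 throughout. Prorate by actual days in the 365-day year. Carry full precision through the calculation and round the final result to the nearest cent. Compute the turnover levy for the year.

1 Jan – 29 Aug 1998: 241 days, exemption $214000 → ($319000 − $214000) × 2.45% × 241/365 = $1698.5548
30 Aug – 20 Dec 1998: 113 days, exemption $304000 → ($319000 − $304000) × 2.45% × 113/365 = $113.7740
21 Dec – 31 Dec 1998: 11 days, exemption $241000 → ($319000 − $241000) × 2.45% × 11/365 = $57.5918
Total = $1869.9205

$1869.92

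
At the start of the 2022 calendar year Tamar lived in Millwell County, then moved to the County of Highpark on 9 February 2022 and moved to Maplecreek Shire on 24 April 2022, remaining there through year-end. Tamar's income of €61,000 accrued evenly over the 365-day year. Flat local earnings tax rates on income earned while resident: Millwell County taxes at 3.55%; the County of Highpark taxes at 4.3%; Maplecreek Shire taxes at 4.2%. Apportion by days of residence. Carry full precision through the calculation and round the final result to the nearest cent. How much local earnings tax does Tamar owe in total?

€2,532.00

Millwell County, 1 January – 8 February 2022: 39 days → €61,000 × 3.55% × 39/365 = €231.3822
The County of Highpark, 9 February – 23 April 2022: 74 days → €61,000 × 4.3% × 74/365 = €531.7863
Maplecreek Shire, 24 April – 31 December 2022: 252 days → €61,000 × 4.2% × 252/365 = €1,768.8329
Total = €2,532.0014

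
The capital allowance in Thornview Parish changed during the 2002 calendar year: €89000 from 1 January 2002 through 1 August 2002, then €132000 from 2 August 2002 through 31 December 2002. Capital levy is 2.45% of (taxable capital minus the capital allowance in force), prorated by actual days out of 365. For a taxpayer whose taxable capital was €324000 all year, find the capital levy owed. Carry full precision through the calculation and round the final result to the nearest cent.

1 January – 1 August 2002: 213 days, exemption €89000 → (€324000 − €89000) × 2.45% × 213/365 = €3359.8562
2 August – 31 December 2002: 152 days, exemption €132000 → (€324000 − €132000) × 2.45% × 152/365 = €1958.9260
Total = €5318.7822

€5318.78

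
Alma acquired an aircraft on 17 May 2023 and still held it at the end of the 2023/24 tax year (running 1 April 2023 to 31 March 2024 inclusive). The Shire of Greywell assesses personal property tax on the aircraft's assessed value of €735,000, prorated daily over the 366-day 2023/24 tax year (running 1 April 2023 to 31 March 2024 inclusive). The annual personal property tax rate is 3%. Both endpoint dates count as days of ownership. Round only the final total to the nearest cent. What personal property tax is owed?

€19,278.69

Days held (17 May 2023 – 31 March 2024): 320 out of 366
Tax = €735,000 × 3% × 320/366 = €19,278.6885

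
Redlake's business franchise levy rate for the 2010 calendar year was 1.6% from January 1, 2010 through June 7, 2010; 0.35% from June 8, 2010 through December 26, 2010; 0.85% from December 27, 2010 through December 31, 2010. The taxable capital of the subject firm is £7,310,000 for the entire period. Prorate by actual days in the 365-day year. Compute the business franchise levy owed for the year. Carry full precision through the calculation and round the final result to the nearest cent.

£65,639.79

January 1 – June 7, 2010: 158 days at 1.6% → £7,310,000 × 1.6% × 158/365 = £50,629.2603
June 8 – December 26, 2010: 202 days at 0.35% → £7,310,000 × 0.35% × 202/365 = £14,159.3699
December 27 – December 31, 2010: 5 days at 0.85% → £7,310,000 × 0.85% × 5/365 = £851.1644
Total = £65,639.7945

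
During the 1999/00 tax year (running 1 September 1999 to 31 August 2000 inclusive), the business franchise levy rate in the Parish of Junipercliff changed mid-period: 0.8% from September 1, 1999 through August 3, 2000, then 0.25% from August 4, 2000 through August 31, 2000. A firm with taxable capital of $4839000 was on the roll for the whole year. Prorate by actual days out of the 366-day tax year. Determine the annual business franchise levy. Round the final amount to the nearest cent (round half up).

$36675.92

September 1, 1999 – August 3, 2000: 338 days at 0.8% → $4839000 × 0.8% × 338/366 = $35750.4262
August 4 – August 31, 2000: 28 days at 0.25% → $4839000 × 0.25% × 28/366 = $925.4918
Total = $36675.9180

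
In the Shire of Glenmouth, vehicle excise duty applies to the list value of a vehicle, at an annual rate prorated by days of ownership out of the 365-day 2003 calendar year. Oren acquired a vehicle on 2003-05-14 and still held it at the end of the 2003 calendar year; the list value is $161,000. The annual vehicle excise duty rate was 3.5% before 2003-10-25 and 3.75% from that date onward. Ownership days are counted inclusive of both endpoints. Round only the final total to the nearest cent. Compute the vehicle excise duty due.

$3,656.68

2003-05-14 to 2003-10-24: 164 days at 3.5% → $161,000 × 3.5% × 164/365 = $2,531.8904
2003-10-25 to 2003-12-31: 68 days at 3.75% → $161,000 × 3.75% × 68/365 = $1,124.7945
Total = $3,656.6849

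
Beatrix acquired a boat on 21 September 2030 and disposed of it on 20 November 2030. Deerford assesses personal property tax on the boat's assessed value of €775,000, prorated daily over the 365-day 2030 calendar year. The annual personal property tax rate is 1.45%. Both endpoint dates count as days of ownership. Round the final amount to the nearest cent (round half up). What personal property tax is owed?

€1,878.05

Days held (21 September – 20 November 2030): 61 out of 365
Tax = €775,000 × 1.45% × 61/365 = €1,878.0479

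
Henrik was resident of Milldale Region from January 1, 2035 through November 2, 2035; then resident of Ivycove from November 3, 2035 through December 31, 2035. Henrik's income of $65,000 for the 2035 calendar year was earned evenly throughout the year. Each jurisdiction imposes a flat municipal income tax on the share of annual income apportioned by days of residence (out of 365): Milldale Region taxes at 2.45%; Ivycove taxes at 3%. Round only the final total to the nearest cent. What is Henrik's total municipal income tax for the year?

$1,650.29

Milldale Region, January 1 – November 2, 2035: 306 days → $65,000 × 2.45% × 306/365 = $1,335.0822
Ivycove, November 3 – December 31, 2035: 59 days → $65,000 × 3% × 59/365 = $315.2055
Total = $1,650.2877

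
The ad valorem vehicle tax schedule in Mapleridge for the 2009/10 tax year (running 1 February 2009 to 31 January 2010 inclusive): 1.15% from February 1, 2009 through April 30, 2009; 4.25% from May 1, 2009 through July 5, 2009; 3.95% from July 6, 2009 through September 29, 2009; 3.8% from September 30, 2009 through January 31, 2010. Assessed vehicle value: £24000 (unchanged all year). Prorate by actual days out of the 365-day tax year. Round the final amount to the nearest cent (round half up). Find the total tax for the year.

February 1 – April 30, 2009: 89 days at 1.15% → £24000 × 1.15% × 89/365 = £67.2986
May 1 – July 5, 2009: 66 days at 4.25% → £24000 × 4.25% × 66/365 = £184.4384
July 6 – September 29, 2009: 86 days at 3.95% → £24000 × 3.95% × 86/365 = £223.3644
September 30, 2009 – January 31, 2010: 124 days at 3.8% → £24000 × 3.8% × 124/365 = £309.8301
Total = £784.9315

£784.93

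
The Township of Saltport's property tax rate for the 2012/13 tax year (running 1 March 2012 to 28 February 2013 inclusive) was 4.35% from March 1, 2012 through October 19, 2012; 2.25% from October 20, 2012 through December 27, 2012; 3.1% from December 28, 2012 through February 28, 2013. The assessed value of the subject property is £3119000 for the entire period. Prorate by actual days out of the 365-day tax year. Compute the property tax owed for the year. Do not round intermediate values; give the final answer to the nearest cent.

March 1 – October 19, 2012: 233 days at 4.35% → £3119000 × 4.35% × 233/365 = £86609.9301
October 20 – December 27, 2012: 69 days at 2.25% → £3119000 × 2.25% × 69/365 = £13266.4315
December 28, 2012 – February 28, 2013: 63 days at 3.1% → £3119000 × 3.1% × 63/365 = £16688.7863
Total = £116565.1479

£116565.15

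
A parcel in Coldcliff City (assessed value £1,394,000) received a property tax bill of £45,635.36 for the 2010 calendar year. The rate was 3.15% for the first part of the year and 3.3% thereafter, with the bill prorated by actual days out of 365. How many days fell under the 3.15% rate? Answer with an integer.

64 days

Let d = days at the first rate; then 365 − d days at the second rate.
£1,394,000 × [3.15%·d + 3.3%·(365−d)] / 365 = £45,635.36
Solving gives d = 64, so the new rate took effect on March 6, 2010.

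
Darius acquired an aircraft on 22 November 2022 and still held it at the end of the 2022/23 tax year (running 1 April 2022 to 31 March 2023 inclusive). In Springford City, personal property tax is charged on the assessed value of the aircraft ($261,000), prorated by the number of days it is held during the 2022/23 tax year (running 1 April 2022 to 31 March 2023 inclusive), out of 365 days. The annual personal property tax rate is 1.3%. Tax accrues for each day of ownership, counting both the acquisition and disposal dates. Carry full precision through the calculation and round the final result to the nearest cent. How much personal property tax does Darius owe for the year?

Days held (22 November 2022 – 31 March 2023): 130 out of 365
Tax = $261,000 × 1.3% × 130/365 = $1,208.4658

$1,208.47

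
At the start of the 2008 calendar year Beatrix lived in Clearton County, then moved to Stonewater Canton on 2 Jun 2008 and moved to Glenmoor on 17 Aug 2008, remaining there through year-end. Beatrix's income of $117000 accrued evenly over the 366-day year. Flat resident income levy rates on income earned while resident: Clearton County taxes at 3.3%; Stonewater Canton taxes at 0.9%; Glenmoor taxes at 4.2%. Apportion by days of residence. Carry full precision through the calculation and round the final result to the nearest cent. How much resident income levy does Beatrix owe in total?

Clearton County, 1 Jan – 1 Jun 2008: 153 days → $117000 × 3.3% × 153/366 = $1614.0246
Stonewater Canton, 2 Jun – 16 Aug 2008: 76 days → $117000 × 0.9% × 76/366 = $218.6557
Glenmoor, 17 Aug – 31 Dec 2008: 137 days → $117000 × 4.2% × 137/366 = $1839.3934
Total = $3672.0738

$3672.07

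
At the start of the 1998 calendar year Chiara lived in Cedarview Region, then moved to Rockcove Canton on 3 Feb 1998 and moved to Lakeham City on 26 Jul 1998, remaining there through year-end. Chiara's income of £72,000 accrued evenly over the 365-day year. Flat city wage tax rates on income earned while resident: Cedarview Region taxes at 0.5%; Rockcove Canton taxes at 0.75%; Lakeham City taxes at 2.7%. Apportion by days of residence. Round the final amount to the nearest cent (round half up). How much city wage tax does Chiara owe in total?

Cedarview Region, 1 Jan – 2 Feb 1998: 33 days → £72,000 × 0.5% × 33/365 = £32.5479
Rockcove Canton, 3 Feb – 25 Jul 1998: 173 days → £72,000 × 0.75% × 173/365 = £255.9452
Lakeham City, 26 Jul – 31 Dec 1998: 159 days → £72,000 × 2.7% × 159/365 = £846.8384
Total = £1,135.3315

£1,135.33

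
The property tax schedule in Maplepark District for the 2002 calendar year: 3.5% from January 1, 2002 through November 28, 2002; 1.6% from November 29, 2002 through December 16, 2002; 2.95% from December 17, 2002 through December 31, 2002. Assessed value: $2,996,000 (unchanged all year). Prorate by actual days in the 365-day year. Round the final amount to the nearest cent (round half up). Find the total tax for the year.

January 1 – November 28, 2002: 332 days at 3.5% → $2,996,000 × 3.5% × 332/365 = $95,379.5068
November 29 – December 16, 2002: 18 days at 1.6% → $2,996,000 × 1.6% × 18/365 = $2,363.9671
December 17 – December 31, 2002: 15 days at 2.95% → $2,996,000 × 2.95% × 15/365 = $3,632.1370
Total = $101,375.6110

$101,375.61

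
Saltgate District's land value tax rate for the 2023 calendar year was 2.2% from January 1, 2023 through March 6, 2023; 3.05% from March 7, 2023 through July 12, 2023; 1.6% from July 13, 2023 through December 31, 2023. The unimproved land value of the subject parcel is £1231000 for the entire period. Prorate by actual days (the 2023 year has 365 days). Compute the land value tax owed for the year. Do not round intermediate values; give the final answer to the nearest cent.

£27270.87

January 1 – March 6, 2023: 65 days at 2.2% → £1231000 × 2.2% × 65/365 = £4822.8219
March 7 – July 12, 2023: 128 days at 3.05% → £1231000 × 3.05% × 128/365 = £13166.6411
July 13 – December 31, 2023: 172 days at 1.6% → £1231000 × 1.6% × 172/365 = £9281.4027
Total = £27270.8658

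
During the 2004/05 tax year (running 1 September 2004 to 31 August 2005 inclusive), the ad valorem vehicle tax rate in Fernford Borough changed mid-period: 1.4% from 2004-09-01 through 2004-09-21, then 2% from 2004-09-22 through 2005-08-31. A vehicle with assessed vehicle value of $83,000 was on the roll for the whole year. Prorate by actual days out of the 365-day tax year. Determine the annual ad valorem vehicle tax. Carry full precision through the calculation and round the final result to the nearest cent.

2004-09-01 to 2004-09-21: 21 days at 1.4% → $83,000 × 1.4% × 21/365 = $66.8548
2004-09-22 to 2005-08-31: 344 days at 2% → $83,000 × 2% × 344/365 = $1,564.4932
Total = $1,631.3479

$1,631.35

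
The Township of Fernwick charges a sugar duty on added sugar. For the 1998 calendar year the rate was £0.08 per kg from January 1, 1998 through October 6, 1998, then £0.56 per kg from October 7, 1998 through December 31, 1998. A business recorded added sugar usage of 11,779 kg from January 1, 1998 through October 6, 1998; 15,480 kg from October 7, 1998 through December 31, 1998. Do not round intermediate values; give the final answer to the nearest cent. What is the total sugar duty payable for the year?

January 1 – October 6, 1998: 11,779 kg at £0.08/kg → £942.32
October 7 – December 31, 1998: 15,480 kg at £0.56/kg → £8,668.80

£9,611.12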